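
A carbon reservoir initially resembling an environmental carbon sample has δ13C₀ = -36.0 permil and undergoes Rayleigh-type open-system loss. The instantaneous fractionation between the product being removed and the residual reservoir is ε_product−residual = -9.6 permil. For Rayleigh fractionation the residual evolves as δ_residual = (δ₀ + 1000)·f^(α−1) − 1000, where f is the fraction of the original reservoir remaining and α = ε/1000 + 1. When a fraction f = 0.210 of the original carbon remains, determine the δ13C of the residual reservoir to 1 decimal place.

-21.4 permil

Rayleigh residual: δ_res = (δ₀ + 1000)·f^(α−1) − 1000
α = ε/1000 + 1 = 0.99040, so α − 1 = -0.00960
f^(α−1) = 0.210^(-0.00960) = 1.015095
δ_res = (-36.0 + 1000) × 1.015095 − 1000 = 978.552 − 1000 = -21.45 permil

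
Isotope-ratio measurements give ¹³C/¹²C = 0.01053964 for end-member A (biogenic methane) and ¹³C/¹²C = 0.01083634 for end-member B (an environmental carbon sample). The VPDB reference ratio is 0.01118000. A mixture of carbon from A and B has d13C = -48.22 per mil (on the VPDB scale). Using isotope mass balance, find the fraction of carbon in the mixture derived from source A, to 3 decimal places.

δ_A = (0.01053964/0.01118000 − 1)×1000 = (0.942723 − 1)×1000 = -57.277 per mil
δ_B = (0.01083634/0.01118000 − 1)×1000 = (0.969261 − 1)×1000 = -30.739 per mil
f_A = (δ_mix − δ_B)/(δ_A − δ_B) = (-48.22 − (-30.739))/(-57.277 − (-30.739))
f_A = -17.481 / -26.538 = 0.6587

0.659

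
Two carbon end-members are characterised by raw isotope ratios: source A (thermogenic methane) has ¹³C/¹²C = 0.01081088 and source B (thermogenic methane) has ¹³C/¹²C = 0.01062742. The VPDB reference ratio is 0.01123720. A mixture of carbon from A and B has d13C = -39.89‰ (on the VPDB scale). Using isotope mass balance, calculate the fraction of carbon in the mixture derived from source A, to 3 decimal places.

0.880

δ_A = (0.01081088/0.01123720 − 1)×1000 = (0.962062 − 1)×1000 = -37.938‰
δ_B = (0.01062742/0.01123720 − 1)×1000 = (0.945736 − 1)×1000 = -54.264‰
f_A = (δ_mix − δ_B)/(δ_A − δ_B) = (-39.89 − (-54.264))/(-37.938 − (-54.264))
f_A = 14.374 / 16.326 = 0.8805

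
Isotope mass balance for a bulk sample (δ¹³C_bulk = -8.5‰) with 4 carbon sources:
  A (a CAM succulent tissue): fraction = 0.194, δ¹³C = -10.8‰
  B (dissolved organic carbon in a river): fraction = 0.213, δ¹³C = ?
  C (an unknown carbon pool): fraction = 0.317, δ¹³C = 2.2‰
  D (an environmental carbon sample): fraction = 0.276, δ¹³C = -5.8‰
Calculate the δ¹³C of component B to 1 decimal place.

Isotope mass balance: δ_bulk = Σ fᵢ·δᵢ.
-8.5 = 0.194×(-10.8) + 0.213×δ_B + 0.317×(2.2) + 0.276×(-5.8)
0.213·δ_B = -8.5 − (-2.999) = -5.501
δ_B = -5.501 / 0.213 = -25.83‰

-25.8‰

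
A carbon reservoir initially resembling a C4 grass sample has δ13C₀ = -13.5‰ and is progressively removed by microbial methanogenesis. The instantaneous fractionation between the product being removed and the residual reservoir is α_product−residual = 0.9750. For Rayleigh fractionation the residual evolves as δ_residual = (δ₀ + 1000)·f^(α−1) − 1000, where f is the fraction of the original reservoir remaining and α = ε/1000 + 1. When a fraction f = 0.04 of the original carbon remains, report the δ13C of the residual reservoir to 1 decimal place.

Rayleigh residual: δ_res = (δ₀ + 1000)·f^(α−1) − 1000
α − 1 = -0.02500
f^(α−1) = 0.04^(-0.02500) = 1.083798
δ_res = (-13.5 + 1000) × 1.083798 − 1000 = 1069.167 − 1000 = 69.17‰

69.2‰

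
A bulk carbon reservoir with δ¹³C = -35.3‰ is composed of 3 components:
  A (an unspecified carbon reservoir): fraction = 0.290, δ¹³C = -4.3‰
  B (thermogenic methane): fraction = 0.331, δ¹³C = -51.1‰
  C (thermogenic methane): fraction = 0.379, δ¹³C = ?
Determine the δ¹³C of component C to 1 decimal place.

-45.2‰

Isotope mass balance: δ_bulk = Σ fᵢ·δᵢ.
-35.3 = 0.290×(-4.3) + 0.331×(-51.1) + 0.379×δ_C
0.379·δ_C = -35.3 − (-18.161) = -17.139
δ_C = -17.139 / 0.379 = -45.22‰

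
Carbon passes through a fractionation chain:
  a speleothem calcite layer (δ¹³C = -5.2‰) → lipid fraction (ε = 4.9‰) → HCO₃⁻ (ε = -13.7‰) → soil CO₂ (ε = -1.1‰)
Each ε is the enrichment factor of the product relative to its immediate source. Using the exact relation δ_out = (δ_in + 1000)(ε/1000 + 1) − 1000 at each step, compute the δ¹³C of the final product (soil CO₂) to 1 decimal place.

-15.1‰

step 1: δ = (-5.20 + 1000)·(4.9/1000 + 1) − 1000 = -0.33‰
step 2: δ = (-0.33 + 1000)·(-13.7/1000 + 1) − 1000 = -14.02‰
step 3: δ = (-14.02 + 1000)·(-1.1/1000 + 1) − 1000 = -15.11‰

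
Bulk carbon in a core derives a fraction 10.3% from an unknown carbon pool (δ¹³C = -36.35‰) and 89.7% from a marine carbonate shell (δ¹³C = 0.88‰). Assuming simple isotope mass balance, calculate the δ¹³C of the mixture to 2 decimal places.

δ_mix = f_A·δ_A + f_B·δ_B
δ_mix = 0.103 × (-36.35) + 0.897 × (0.88)
δ_mix = -3.744 + 0.789 = -2.955‰

-2.95‰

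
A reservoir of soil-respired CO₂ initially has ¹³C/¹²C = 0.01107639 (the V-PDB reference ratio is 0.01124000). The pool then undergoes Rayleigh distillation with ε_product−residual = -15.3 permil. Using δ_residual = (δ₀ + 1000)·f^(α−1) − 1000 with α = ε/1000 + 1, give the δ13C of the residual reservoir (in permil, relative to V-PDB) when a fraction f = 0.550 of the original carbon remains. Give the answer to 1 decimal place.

-5.5 permil

δ₀ = (0.01107639/0.01124000 − 1)×1000 = (0.985444 − 1)×1000 = -14.556 permil
α − 1 = ε/1000 = -0.0153
f^(α−1) = 0.550^(-0.0153) = 1.009189
δ_res = (-14.556 + 1000) × 1.009189 − 1000 = 994.499 − 1000 = -5.50 permil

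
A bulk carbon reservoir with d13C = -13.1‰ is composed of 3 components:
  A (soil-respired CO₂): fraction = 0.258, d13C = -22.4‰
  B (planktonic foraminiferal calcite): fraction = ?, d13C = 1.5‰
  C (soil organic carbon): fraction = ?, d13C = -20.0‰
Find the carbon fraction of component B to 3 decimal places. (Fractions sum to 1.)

0.350

Let f_B and f_C be the unknown fractions; fractions sum to 1 so f_B + f_C = 0.742.
Mass balance: Σ fᵢ·δᵢ = δ_bulk ⇒ f_B·(1.5) + f_C·(-20.0) = -13.1 − (-5.779) = -7.321
Substitute f_C = 0.742 − f_B:
f_B·(1.5 − -20.0) = -7.321 − 0.742×(-20.0) = 7.519
f_B = 7.519 / 21.5 = 0.3497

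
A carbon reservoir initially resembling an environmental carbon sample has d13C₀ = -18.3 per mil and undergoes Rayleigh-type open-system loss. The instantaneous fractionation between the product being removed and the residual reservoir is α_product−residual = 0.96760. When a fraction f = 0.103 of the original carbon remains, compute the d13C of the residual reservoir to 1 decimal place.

56.7 per mil

Rayleigh residual: δ_res = (δ₀ + 1000)·f^(α−1) − 1000
α − 1 = -0.03240
f^(α−1) = 0.103^(-0.03240) = 1.076426
δ_res = (-18.3 + 1000) × 1.076426 − 1000 = 1056.727 − 1000 = 56.73 per mil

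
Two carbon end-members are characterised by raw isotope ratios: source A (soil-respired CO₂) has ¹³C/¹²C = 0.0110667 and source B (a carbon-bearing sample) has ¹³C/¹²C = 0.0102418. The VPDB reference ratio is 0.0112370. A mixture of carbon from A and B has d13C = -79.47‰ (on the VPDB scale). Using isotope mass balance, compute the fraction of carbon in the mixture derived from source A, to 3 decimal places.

0.124

δ_A = (0.0110667/0.0112370 − 1)×1000 = (0.984845 − 1)×1000 = -15.155‰
δ_B = (0.0102418/0.0112370 − 1)×1000 = (0.911435 − 1)×1000 = -88.565‰
f_A = (δ_mix − δ_B)/(δ_A − δ_B) = (-79.47 − (-88.565))/(-15.155 − (-88.565))
f_A = 9.095 / 73.409 = 0.1239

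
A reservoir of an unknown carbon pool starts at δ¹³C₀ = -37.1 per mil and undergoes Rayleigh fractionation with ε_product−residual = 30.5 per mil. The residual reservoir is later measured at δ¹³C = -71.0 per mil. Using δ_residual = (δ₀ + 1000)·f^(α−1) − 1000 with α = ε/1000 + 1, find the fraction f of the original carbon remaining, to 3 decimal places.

0.309

α − 1 = ε/1000 = 0.0305
(δ_res + 1000)/(δ₀ + 1000) = (-71.0 + 1000)/(-37.1 + 1000) = 929.0/962.9 = 0.964794
f = 0.964794^(1/0.0305) = exp(ln(0.964794)/0.0305) = exp(-0.03584/0.0305)
f = exp(-1.1751) = 0.3088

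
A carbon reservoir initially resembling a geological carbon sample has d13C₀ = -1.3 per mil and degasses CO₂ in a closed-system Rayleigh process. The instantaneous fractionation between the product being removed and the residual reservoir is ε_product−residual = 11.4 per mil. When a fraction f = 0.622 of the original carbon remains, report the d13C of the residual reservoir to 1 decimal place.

Rayleigh residual: δ_res = (δ₀ + 1000)·f^(α−1) − 1000
α = ε/1000 + 1 = 1.01140, so α − 1 = 0.01140
f^(α−1) = 0.622^(0.01140) = 0.994602
δ_res = (-1.3 + 1000) × 0.994602 − 1000 = 993.309 − 1000 = -6.69 per mil

-6.7 per mil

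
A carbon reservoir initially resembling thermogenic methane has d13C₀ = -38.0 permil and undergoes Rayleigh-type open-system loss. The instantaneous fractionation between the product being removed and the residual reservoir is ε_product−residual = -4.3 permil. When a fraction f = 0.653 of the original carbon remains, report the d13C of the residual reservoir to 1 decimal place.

Rayleigh residual: δ_res = (δ₀ + 1000)·f^(α−1) − 1000
α = ε/1000 + 1 = 0.99570, so α − 1 = -0.00430
f^(α−1) = 0.653^(-0.00430) = 1.001834
δ_res = (-38.0 + 1000) × 1.001834 − 1000 = 963.765 − 1000 = -36.24 permil

-36.2 permil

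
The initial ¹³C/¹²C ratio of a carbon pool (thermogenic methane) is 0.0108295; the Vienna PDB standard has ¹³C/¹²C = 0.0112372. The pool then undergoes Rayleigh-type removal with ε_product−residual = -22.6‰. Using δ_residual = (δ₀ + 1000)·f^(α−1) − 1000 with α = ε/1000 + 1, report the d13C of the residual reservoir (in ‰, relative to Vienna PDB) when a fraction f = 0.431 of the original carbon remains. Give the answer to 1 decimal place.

δ₀ = (0.0108295/0.0112372 − 1)×1000 = (0.963719 − 1)×1000 = -36.281‰
α − 1 = ε/1000 = -0.0226
f^(α−1) = 0.431^(-0.0226) = 1.019203
δ_res = (-36.281 + 1000) × 1.019203 − 1000 = 982.225 − 1000 = -17.77‰

-17.8‰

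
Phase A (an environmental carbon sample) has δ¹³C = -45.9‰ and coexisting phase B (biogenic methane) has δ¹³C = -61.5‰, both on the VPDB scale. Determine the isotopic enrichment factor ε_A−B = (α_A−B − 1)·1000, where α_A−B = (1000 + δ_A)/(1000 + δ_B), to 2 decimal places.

16.62‰

α_A−B = (1000 + -45.9) / (1000 + -61.5) = 954.1 / 938.5 = 1.016622
ε_A−B = (1.016622 − 1) × 1000 = 16.622‰
(The approximation ε ≈ δ_A − δ_B would give 15.6‰.)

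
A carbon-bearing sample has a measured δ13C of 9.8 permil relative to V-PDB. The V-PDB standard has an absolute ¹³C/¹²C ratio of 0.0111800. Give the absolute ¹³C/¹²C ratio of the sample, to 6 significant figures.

R_sample = R_standard × (δ13C/1000 + 1)
R_sample = 0.0111800 × (9.8/1000 + 1) = 0.0111800 × 1.009800
R_sample = 0.0112896

0.0112896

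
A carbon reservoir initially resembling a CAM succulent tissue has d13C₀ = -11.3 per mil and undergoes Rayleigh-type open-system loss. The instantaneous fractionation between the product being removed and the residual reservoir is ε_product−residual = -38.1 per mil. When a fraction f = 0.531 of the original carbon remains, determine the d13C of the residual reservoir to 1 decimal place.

12.8 per mil

Rayleigh residual: δ_res = (δ₀ + 1000)·f^(α−1) − 1000
α = ε/1000 + 1 = 0.96190, so α − 1 = -0.03810
f^(α−1) = 0.531^(-0.03810) = 1.024410
δ_res = (-11.3 + 1000) × 1.024410 − 1000 = 1012.834 − 1000 = 12.83 per mil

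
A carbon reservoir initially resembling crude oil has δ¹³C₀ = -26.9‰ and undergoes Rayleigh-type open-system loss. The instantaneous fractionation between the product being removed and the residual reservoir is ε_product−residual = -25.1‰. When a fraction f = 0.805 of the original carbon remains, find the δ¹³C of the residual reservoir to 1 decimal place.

-21.6‰

Rayleigh residual: δ_res = (δ₀ + 1000)·f^(α−1) − 1000
α = ε/1000 + 1 = 0.97490, so α − 1 = -0.02510
f^(α−1) = 0.805^(-0.02510) = 1.005459
δ_res = (-26.9 + 1000) × 1.005459 − 1000 = 978.413 − 1000 = -21.59‰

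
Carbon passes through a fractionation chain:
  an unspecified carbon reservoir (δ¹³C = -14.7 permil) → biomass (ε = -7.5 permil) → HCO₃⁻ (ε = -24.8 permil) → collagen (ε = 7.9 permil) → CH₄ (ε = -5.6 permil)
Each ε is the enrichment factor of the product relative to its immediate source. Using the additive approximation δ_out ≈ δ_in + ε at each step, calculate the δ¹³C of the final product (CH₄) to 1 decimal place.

step 1: δ ≈ -14.7 + (-7.5) = -22.2 permil
step 2: δ ≈ -22.2 + (-24.8) = -47.0 permil
step 3: δ ≈ -47.0 + (7.9) = -39.1 permil
step 4: δ ≈ -39.1 + (-5.6) = -44.7 permil

-44.7 permil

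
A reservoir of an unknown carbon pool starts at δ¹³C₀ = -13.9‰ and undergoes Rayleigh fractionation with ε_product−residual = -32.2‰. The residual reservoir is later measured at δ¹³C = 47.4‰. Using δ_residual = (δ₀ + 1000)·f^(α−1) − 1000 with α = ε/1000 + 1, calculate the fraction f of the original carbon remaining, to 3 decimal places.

α − 1 = ε/1000 = -0.0322
(δ_res + 1000)/(δ₀ + 1000) = (47.4 + 1000)/(-13.9 + 1000) = 1047.4/986.1 = 1.062164
f = 1.062164^(1/-0.0322) = exp(ln(1.062164)/-0.0322) = exp(0.06031/-0.0322)
f = exp(-1.8729) = 0.1537

0.154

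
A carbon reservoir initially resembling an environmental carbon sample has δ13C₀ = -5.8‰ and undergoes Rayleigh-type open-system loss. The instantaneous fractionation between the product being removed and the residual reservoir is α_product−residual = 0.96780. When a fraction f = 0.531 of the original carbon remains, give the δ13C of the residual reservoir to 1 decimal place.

Rayleigh residual: δ_res = (δ₀ + 1000)·f^(α−1) − 1000
α − 1 = -0.03220
f^(α−1) = 0.531^(-0.03220) = 1.020592
δ_res = (-5.8 + 1000) × 1.020592 − 1000 = 1014.672 − 1000 = 14.67‰

14.7‰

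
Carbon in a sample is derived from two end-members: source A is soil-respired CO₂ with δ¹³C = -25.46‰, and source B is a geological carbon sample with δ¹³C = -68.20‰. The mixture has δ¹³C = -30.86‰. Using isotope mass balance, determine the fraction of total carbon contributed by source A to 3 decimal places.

δ_mix = f_A·δ_A + (1 − f_A)·δ_B  ⇒  f_A = (δ_mix − δ_B)/(δ_A − δ_B)
f_A = (-30.86 − (-68.20)) / (-25.46 − (-68.20))
f_A = 37.34 / 42.74 = 0.8737

0.874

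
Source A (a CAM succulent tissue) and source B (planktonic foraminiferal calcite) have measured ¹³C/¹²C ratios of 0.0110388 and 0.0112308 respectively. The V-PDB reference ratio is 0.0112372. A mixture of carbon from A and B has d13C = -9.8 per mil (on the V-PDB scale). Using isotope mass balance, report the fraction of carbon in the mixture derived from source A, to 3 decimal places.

δ_A = (0.0110388/0.0112372 − 1)×1000 = (0.982344 − 1)×1000 = -17.656 per mil
δ_B = (0.0112308/0.0112372 − 1)×1000 = (0.999430 − 1)×1000 = -0.570 per mil
f_A = (δ_mix − δ_B)/(δ_A − δ_B) = (-9.8 − (-0.570))/(-17.656 − (-0.570))
f_A = -9.230 / -17.086 = 0.5402

0.540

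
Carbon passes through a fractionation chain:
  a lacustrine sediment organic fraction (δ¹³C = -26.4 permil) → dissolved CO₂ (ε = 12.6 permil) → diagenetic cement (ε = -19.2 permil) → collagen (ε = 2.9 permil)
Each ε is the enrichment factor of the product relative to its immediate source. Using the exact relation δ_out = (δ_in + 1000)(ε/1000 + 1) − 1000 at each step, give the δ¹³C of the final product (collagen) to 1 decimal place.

step 1: δ = (-26.40 + 1000)·(12.6/1000 + 1) − 1000 = -14.13 permil
step 2: δ = (-14.13 + 1000)·(-19.2/1000 + 1) − 1000 = -33.06 permil
step 3: δ = (-33.06 + 1000)·(2.9/1000 + 1) − 1000 = -30.26 permil

-30.3 permil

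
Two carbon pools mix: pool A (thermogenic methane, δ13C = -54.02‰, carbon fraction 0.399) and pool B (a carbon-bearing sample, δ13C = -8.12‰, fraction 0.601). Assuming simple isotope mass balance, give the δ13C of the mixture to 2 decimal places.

δ_mix = f_A·δ_A + f_B·δ_B
δ_mix = 0.399 × (-54.02) + 0.601 × (-8.12)
δ_mix = -21.554 + -4.880 = -26.434‰

-26.43‰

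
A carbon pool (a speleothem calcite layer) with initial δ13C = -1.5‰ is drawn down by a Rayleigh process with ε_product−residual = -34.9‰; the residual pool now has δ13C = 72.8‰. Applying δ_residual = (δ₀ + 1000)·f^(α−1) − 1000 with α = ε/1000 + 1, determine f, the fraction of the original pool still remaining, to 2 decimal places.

0.13

α − 1 = ε/1000 = -0.0349
(δ_res + 1000)/(δ₀ + 1000) = (72.8 + 1000)/(-1.5 + 1000) = 1072.8/998.5 = 1.074412
f = 1.074412^(1/-0.0349) = exp(ln(1.074412)/-0.0349) = exp(0.07177/-0.0349)
f = exp(-2.0565) = 0.1279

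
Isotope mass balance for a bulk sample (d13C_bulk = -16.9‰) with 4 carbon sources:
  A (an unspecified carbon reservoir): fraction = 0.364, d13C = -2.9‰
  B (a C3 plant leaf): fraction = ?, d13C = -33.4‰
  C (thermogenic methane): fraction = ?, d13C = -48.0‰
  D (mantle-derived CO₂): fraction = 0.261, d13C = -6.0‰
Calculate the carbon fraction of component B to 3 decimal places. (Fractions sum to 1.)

0.255

Let f_B and f_C be the unknown fractions; fractions sum to 1 so f_B + f_C = 0.375.
Mass balance: Σ fᵢ·δᵢ = δ_bulk ⇒ f_B·(-33.4) + f_C·(-48.0) = -16.9 − (-2.622) = -14.278
Substitute f_C = 0.375 − f_B:
f_B·(-33.4 − -48.0) = -14.278 − 0.375×(-48.0) = 3.722
f_B = 3.722 / 14.6 = 0.2549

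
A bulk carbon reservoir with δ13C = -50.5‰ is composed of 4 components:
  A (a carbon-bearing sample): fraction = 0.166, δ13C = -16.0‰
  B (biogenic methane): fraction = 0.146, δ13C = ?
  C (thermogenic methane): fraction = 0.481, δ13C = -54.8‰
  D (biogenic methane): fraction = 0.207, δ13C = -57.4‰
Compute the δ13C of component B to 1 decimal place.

-65.8‰

Isotope mass balance: δ_bulk = Σ fᵢ·δᵢ.
-50.5 = 0.166×(-16.0) + 0.146×δ_B + 0.481×(-54.8) + 0.207×(-57.4)
0.146·δ_B = -50.5 − (-40.897) = -9.603
δ_B = -9.603 / 0.146 = -65.78‰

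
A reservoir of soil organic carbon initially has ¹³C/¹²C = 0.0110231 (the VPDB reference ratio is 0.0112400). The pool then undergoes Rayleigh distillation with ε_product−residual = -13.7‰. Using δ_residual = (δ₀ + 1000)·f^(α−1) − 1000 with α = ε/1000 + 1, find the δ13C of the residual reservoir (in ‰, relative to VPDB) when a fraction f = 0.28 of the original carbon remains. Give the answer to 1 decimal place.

-2.0‰

δ₀ = (0.0110231/0.0112400 − 1)×1000 = (0.980703 − 1)×1000 = -19.297‰
α − 1 = ε/1000 = -0.0137
f^(α−1) = 0.28^(-0.0137) = 1.017593
δ_res = (-19.297 + 1000) × 1.017593 − 1000 = 997.956 − 1000 = -2.04‰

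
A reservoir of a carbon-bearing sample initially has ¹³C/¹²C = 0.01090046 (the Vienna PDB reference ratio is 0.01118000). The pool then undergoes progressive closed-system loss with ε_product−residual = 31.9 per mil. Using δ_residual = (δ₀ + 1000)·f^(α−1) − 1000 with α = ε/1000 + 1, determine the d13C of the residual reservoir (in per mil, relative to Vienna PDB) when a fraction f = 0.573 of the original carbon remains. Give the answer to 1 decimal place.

-42.2 per mil

δ₀ = (0.01090046/0.01118000 − 1)×1000 = (0.974996 − 1)×1000 = -25.004 per mil
α − 1 = ε/1000 = 0.0319
f^(α−1) = 0.573^(0.0319) = 0.982393
δ_res = (-25.004 + 1000) × 0.982393 − 1000 = 957.829 − 1000 = -42.17 per mil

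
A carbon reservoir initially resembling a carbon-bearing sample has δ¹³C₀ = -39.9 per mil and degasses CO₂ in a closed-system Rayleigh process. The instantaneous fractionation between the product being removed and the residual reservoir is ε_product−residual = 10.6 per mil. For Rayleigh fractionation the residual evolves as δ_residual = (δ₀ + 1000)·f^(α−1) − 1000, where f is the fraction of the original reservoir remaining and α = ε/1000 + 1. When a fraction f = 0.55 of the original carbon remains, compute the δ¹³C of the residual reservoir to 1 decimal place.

-46.0 per mil

Rayleigh residual: δ_res = (δ₀ + 1000)·f^(α−1) − 1000
α = ε/1000 + 1 = 1.01060, so α − 1 = 0.01060
f^(α−1) = 0.55^(0.01060) = 0.993683
δ_res = (-39.9 + 1000) × 0.993683 − 1000 = 954.035 − 1000 = -45.96 per mil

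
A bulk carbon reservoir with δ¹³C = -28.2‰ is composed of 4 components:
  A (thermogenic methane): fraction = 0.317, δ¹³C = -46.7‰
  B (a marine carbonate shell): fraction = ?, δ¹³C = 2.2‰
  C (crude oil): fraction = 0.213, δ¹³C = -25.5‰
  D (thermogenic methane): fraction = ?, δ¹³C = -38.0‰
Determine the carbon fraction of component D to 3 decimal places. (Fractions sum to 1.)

0.224

Let f_D and f_B be the unknown fractions; fractions sum to 1 so f_D + f_B = 0.470.
Mass balance: Σ fᵢ·δᵢ = δ_bulk ⇒ f_D·(-38.0) + f_B·(2.2) = -28.2 − (-20.235) = -7.965
Substitute f_B = 0.470 − f_D:
f_D·(-38.0 − 2.2) = -7.965 − 0.470×(2.2) = -8.999
f_D = -8.999 / -40.2 = 0.2238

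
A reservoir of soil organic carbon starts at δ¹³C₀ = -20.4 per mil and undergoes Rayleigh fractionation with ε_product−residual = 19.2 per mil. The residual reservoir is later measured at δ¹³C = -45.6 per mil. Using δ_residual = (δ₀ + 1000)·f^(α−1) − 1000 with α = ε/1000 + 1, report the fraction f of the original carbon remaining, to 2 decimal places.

α − 1 = ε/1000 = 0.0192
(δ_res + 1000)/(δ₀ + 1000) = (-45.6 + 1000)/(-20.4 + 1000) = 954.4/979.6 = 0.974275
f = 0.974275^(1/0.0192) = exp(ln(0.974275)/0.0192) = exp(-0.02606/0.0192)
f = exp(-1.3574) = 0.2573

0.26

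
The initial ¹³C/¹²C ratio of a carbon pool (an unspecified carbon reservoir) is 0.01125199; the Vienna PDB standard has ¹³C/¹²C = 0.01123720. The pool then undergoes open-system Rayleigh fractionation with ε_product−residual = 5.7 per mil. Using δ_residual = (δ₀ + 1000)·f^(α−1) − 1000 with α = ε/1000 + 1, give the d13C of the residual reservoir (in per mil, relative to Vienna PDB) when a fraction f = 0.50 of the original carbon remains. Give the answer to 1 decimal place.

-2.6 per mil

δ₀ = (0.01125199/0.01123720 − 1)×1000 = (1.001316 − 1)×1000 = 1.316 per mil
α − 1 = ε/1000 = 0.0057
f^(α−1) = 0.50^(0.0057) = 0.996057
δ_res = (1.316 + 1000) × 0.996057 − 1000 = 997.368 − 1000 = -2.63 per mil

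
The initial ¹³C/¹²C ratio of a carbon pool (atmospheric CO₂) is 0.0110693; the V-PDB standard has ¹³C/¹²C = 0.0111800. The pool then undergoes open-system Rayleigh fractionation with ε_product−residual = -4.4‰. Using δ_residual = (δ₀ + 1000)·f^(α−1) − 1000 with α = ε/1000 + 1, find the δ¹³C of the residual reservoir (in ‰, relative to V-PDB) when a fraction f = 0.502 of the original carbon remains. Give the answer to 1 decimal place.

-6.9‰

δ₀ = (0.0110693/0.0111800 − 1)×1000 = (0.990098 − 1)×1000 = -9.902‰
α − 1 = ε/1000 = -0.0044
f^(α−1) = 0.502^(-0.0044) = 1.003037
δ_res = (-9.902 + 1000) × 1.003037 − 1000 = 993.105 − 1000 = -6.89‰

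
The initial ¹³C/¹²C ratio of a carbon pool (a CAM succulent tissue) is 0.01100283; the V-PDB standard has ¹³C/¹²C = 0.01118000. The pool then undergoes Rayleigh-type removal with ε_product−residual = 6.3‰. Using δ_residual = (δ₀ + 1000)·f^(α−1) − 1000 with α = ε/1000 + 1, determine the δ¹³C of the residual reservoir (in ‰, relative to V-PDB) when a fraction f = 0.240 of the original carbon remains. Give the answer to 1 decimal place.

δ₀ = (0.01100283/0.01118000 − 1)×1000 = (0.984153 − 1)×1000 = -15.847‰
α − 1 = ε/1000 = 0.0063
f^(α−1) = 0.240^(0.0063) = 0.991049
δ_res = (-15.847 + 1000) × 0.991049 − 1000 = 975.344 − 1000 = -24.66‰

-24.7‰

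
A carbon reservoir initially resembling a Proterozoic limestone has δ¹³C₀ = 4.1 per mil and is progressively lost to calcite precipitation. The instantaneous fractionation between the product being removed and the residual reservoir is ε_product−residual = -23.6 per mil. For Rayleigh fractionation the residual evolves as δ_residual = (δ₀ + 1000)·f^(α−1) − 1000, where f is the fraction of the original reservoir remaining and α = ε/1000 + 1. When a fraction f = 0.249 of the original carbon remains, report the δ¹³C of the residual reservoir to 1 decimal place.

37.6 per mil

Rayleigh residual: δ_res = (δ₀ + 1000)·f^(α−1) − 1000
α = ε/1000 + 1 = 0.97640, so α − 1 = -0.02360
f^(α−1) = 0.249^(-0.02360) = 1.033355
δ_res = (4.1 + 1000) × 1.033355 − 1000 = 1037.592 − 1000 = 37.59 per mil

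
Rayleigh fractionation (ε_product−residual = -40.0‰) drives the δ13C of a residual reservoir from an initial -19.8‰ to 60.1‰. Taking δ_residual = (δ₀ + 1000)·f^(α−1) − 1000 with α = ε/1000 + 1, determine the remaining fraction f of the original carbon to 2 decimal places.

0.14

α − 1 = ε/1000 = -0.0400
(δ_res + 1000)/(δ₀ + 1000) = (60.1 + 1000)/(-19.8 + 1000) = 1060.1/980.2 = 1.081514
f = 1.081514^(1/-0.0400) = exp(ln(1.081514)/-0.0400) = exp(0.07836/-0.0400)
f = exp(-1.9590) = 0.1410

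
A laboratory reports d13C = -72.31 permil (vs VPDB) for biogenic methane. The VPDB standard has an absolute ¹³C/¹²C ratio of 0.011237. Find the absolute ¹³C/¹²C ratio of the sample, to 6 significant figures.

0.0104245

R_sample = R_standard × (d13C/1000 + 1)
R_sample = 0.011237 × (-72.31/1000 + 1) = 0.011237 × 0.927690
R_sample = 0.0104245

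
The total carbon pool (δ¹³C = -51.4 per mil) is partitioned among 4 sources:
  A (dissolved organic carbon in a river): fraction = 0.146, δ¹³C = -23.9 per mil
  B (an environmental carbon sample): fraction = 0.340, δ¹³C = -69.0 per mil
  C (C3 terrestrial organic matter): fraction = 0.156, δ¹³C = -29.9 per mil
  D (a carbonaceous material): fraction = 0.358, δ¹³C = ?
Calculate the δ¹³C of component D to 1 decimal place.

-55.3 per mil

Isotope mass balance: δ_bulk = Σ fᵢ·δᵢ.
-51.4 = 0.146×(-23.9) + 0.340×(-69.0) + 0.156×(-29.9) + 0.358×δ_D
0.358·δ_D = -51.4 − (-31.614) = -19.786
δ_D = -19.786 / 0.358 = -55.27 per mil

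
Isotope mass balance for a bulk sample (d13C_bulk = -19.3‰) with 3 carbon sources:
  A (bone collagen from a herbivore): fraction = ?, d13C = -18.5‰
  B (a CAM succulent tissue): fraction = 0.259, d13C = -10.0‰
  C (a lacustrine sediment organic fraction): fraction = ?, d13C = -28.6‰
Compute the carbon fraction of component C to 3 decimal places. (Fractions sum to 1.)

Let f_C and f_A be the unknown fractions; fractions sum to 1 so f_C + f_A = 0.741.
Mass balance: Σ fᵢ·δᵢ = δ_bulk ⇒ f_C·(-28.6) + f_A·(-18.5) = -19.3 − (-2.590) = -16.710
Substitute f_A = 0.741 − f_C:
f_C·(-28.6 − -18.5) = -16.710 − 0.741×(-18.5) = -3.002
f_C = -3.002 / -10.1 = 0.2972

0.297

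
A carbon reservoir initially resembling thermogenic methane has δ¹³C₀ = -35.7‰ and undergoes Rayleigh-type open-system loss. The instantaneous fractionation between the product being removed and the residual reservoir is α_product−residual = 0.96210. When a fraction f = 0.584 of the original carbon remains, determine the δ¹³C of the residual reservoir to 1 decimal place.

-15.8‰

Rayleigh residual: δ_res = (δ₀ + 1000)·f^(α−1) − 1000
α − 1 = -0.03790
f^(α−1) = 0.584^(-0.03790) = 1.020594
δ_res = (-35.7 + 1000) × 1.020594 − 1000 = 984.159 − 1000 = -15.84‰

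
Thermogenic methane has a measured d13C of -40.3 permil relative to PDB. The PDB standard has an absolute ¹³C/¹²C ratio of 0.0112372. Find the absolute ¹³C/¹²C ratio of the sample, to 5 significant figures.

R_sample = R_standard × (d13C/1000 + 1)
R_sample = 0.0112372 × (-40.3/1000 + 1) = 0.0112372 × 0.959700
R_sample = 0.0107843

0.010784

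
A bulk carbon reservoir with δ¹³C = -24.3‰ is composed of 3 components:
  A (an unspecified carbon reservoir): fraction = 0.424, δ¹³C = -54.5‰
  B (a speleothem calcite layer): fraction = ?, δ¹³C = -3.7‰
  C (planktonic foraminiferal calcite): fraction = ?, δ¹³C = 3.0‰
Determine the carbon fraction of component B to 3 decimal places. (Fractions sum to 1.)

0.436

Let f_B and f_C be the unknown fractions; fractions sum to 1 so f_B + f_C = 0.576.
Mass balance: Σ fᵢ·δᵢ = δ_bulk ⇒ f_B·(-3.7) + f_C·(3.0) = -24.3 − (-23.108) = -1.192
Substitute f_C = 0.576 − f_B:
f_B·(-3.7 − 3.0) = -1.192 − 0.576×(3.0) = -2.920
f_B = -2.920 / -6.7 = 0.4358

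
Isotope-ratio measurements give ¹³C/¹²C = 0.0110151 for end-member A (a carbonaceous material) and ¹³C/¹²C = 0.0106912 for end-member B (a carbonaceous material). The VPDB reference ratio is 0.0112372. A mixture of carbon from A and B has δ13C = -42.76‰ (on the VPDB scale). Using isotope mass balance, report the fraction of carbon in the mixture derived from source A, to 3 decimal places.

0.202

δ_A = (0.0110151/0.0112372 − 1)×1000 = (0.980235 − 1)×1000 = -19.765‰
δ_B = (0.0106912/0.0112372 − 1)×1000 = (0.951411 − 1)×1000 = -48.589‰
f_A = (δ_mix − δ_B)/(δ_A − δ_B) = (-42.76 − (-48.589))/(-19.765 − (-48.589))
f_A = 5.829 / 28.824 = 0.2022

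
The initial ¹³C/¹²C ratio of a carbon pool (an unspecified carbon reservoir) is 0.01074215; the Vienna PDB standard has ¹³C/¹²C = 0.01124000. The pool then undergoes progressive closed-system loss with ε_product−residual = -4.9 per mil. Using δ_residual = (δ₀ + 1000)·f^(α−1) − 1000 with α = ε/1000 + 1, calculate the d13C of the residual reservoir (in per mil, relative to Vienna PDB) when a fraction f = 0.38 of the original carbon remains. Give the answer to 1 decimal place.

δ₀ = (0.01074215/0.01124000 − 1)×1000 = (0.955707 − 1)×1000 = -44.293 per mil
α − 1 = ε/1000 = -0.0049
f^(α−1) = 0.38^(-0.0049) = 1.004752
δ_res = (-44.293 + 1000) × 1.004752 − 1000 = 960.249 − 1000 = -39.75 per mil

-39.8 per mil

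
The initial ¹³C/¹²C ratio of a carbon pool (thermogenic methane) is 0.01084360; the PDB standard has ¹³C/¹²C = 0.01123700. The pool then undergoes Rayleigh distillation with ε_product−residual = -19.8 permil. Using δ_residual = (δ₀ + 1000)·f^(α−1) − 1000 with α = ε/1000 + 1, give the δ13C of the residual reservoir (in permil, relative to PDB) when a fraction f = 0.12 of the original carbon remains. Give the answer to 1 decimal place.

6.4 permil

δ₀ = (0.01084360/0.01123700 − 1)×1000 = (0.964991 − 1)×1000 = -35.009 permil
α − 1 = ε/1000 = -0.0198
f^(α−1) = 0.12^(-0.0198) = 1.042875
δ_res = (-35.009 + 1000) × 1.042875 − 1000 = 1006.365 − 1000 = 6.36 permil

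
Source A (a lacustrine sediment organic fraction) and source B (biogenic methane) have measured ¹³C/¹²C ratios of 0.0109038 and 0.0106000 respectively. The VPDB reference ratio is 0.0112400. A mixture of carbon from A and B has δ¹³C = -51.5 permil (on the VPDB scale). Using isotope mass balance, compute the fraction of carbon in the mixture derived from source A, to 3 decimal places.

δ_A = (0.0109038/0.0112400 − 1)×1000 = (0.970089 − 1)×1000 = -29.911 permil
δ_B = (0.0106000/0.0112400 − 1)×1000 = (0.943060 − 1)×1000 = -56.940 permil
f_A = (δ_mix − δ_B)/(δ_A − δ_B) = (-51.5 − (-56.940))/(-29.911 − (-56.940))
f_A = 5.440 / 27.028 = 0.2013

0.201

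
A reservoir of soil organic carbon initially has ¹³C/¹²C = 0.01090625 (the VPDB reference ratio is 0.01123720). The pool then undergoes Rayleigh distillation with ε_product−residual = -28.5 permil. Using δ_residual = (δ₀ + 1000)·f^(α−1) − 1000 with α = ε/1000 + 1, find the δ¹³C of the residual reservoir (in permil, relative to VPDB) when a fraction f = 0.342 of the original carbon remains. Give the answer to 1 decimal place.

0.7 permil

δ₀ = (0.01090625/0.01123720 − 1)×1000 = (0.970549 − 1)×1000 = -29.451 permil
α − 1 = ε/1000 = -0.0285
f^(α−1) = 0.342^(-0.0285) = 1.031051
δ_res = (-29.451 + 1000) × 1.031051 − 1000 = 1000.685 − 1000 = 0.69 permil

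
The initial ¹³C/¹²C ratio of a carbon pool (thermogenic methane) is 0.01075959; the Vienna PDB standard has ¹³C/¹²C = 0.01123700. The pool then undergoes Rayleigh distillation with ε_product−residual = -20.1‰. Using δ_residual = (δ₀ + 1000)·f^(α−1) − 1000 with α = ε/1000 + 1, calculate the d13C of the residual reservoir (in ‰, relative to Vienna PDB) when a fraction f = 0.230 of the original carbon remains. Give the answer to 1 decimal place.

-13.8‰

δ₀ = (0.01075959/0.01123700 − 1)×1000 = (0.957514 − 1)×1000 = -42.486‰
α − 1 = ε/1000 = -0.0201
f^(α−1) = 0.230^(-0.0201) = 1.029981
δ_res = (-42.486 + 1000) × 1.029981 − 1000 = 986.222 − 1000 = -13.78‰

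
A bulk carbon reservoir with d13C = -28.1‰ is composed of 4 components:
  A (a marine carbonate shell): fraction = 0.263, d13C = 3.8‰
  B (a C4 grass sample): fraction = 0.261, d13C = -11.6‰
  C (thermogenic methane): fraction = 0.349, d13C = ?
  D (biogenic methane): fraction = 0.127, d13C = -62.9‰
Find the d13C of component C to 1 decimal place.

Isotope mass balance: δ_bulk = Σ fᵢ·δᵢ.
-28.1 = 0.263×(3.8) + 0.261×(-11.6) + 0.349×δ_C + 0.127×(-62.9)
0.349·δ_C = -28.1 − (-10.017) = -18.084
δ_C = -18.084 / 0.349 = -51.82‰

-51.8‰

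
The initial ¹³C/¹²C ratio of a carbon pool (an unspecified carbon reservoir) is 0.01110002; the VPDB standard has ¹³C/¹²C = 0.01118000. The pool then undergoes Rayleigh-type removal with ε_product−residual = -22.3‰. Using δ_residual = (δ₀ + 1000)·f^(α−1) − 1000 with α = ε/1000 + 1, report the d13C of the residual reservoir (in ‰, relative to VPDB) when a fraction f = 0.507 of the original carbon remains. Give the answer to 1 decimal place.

8.0‰

δ₀ = (0.01110002/0.01118000 − 1)×1000 = (0.992846 − 1)×1000 = -7.154‰
α − 1 = ε/1000 = -0.0223
f^(α−1) = 0.507^(-0.0223) = 1.015262
δ_res = (-7.154 + 1000) × 1.015262 − 1000 = 1007.999 − 1000 = 8.00‰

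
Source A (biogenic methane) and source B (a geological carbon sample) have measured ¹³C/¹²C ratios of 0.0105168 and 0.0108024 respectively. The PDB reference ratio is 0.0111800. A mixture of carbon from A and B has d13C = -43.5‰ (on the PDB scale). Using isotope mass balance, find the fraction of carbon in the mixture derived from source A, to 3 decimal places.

0.381

δ_A = (0.0105168/0.0111800 − 1)×1000 = (0.940680 − 1)×1000 = -59.320‰
δ_B = (0.0108024/0.0111800 − 1)×1000 = (0.966225 − 1)×1000 = -33.775‰
f_A = (δ_mix − δ_B)/(δ_A − δ_B) = (-43.5 − (-33.775))/(-59.320 − (-33.775))
f_A = -9.725 / -25.546 = 0.3807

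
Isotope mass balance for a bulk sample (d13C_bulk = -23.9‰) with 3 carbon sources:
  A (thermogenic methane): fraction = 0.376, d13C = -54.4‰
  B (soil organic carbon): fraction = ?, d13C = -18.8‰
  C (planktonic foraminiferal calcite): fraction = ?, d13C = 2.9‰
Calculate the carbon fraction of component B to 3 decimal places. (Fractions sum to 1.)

Let f_B and f_C be the unknown fractions; fractions sum to 1 so f_B + f_C = 0.624.
Mass balance: Σ fᵢ·δᵢ = δ_bulk ⇒ f_B·(-18.8) + f_C·(2.9) = -23.9 − (-20.454) = -3.446
Substitute f_C = 0.624 − f_B:
f_B·(-18.8 − 2.9) = -3.446 − 0.624×(2.9) = -5.255
f_B = -5.255 / -21.7 = 0.2422

0.242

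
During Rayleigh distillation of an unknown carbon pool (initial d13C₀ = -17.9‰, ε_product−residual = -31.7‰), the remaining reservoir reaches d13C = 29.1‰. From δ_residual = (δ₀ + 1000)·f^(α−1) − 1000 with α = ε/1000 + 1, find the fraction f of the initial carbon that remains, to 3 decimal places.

0.229

α − 1 = ε/1000 = -0.0317
(δ_res + 1000)/(δ₀ + 1000) = (29.1 + 1000)/(-17.9 + 1000) = 1029.1/982.1 = 1.047857
f = 1.047857^(1/-0.0317) = exp(ln(1.047857)/-0.0317) = exp(0.04675/-0.0317)
f = exp(-1.4747) = 0.2289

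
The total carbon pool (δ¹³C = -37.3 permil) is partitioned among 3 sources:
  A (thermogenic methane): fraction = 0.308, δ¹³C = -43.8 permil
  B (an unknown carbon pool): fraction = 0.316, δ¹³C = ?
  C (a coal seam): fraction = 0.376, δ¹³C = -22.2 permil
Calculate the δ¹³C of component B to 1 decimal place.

-48.9 permil

Isotope mass balance: δ_bulk = Σ fᵢ·δᵢ.
-37.3 = 0.308×(-43.8) + 0.316×δ_B + 0.376×(-22.2)
0.316·δ_B = -37.3 − (-21.838) = -15.462
δ_B = -15.462 / 0.316 = -48.93 permil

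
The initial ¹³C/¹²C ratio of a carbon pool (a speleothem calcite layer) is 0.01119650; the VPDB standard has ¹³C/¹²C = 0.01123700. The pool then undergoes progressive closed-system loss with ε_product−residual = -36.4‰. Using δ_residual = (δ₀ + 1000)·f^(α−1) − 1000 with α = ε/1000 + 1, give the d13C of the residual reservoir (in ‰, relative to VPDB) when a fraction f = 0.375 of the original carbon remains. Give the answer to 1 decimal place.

32.6‰

δ₀ = (0.01119650/0.01123700 − 1)×1000 = (0.996396 − 1)×1000 = -3.604‰
α − 1 = ε/1000 = -0.0364
f^(α−1) = 0.375^(-0.0364) = 1.036347
δ_res = (-3.604 + 1000) × 1.036347 − 1000 = 1032.612 − 1000 = 32.61‰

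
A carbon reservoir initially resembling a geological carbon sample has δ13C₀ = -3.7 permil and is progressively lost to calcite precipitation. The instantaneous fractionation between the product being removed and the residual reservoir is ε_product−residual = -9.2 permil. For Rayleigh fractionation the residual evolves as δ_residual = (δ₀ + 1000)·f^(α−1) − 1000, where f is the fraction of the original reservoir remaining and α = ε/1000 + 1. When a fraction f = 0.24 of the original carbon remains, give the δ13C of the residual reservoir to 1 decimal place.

Rayleigh residual: δ_res = (δ₀ + 1000)·f^(α−1) − 1000
α = ε/1000 + 1 = 0.99080, so α − 1 = -0.00920
f^(α−1) = 0.24^(-0.00920) = 1.013216
δ_res = (-3.7 + 1000) × 1.013216 − 1000 = 1009.467 − 1000 = 9.47 permil

9.5 permil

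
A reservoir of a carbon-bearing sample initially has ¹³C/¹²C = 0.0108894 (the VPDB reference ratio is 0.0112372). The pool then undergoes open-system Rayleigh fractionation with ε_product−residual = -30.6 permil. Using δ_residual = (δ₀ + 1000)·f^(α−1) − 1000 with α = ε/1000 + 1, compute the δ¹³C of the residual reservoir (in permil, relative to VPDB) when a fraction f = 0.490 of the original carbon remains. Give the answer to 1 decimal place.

δ₀ = (0.0108894/0.0112372 − 1)×1000 = (0.969049 − 1)×1000 = -30.951 permil
α − 1 = ε/1000 = -0.0306
f^(α−1) = 0.490^(-0.0306) = 1.022068
δ_res = (-30.951 + 1000) × 1.022068 − 1000 = 990.435 − 1000 = -9.57 permil

-9.6 permil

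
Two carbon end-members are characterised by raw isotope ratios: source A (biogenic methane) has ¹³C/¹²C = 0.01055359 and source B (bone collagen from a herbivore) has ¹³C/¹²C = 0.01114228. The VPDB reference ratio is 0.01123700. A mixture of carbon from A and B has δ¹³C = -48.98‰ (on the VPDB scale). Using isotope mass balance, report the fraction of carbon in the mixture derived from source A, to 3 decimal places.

δ_A = (0.01055359/0.01123700 − 1)×1000 = (0.939182 − 1)×1000 = -60.818‰
δ_B = (0.01114228/0.01123700 − 1)×1000 = (0.991571 − 1)×1000 = -8.429‰
f_A = (δ_mix − δ_B)/(δ_A − δ_B) = (-48.98 − (-8.429))/(-60.818 − (-8.429))
f_A = -40.551 / -52.389 = 0.7740

0.774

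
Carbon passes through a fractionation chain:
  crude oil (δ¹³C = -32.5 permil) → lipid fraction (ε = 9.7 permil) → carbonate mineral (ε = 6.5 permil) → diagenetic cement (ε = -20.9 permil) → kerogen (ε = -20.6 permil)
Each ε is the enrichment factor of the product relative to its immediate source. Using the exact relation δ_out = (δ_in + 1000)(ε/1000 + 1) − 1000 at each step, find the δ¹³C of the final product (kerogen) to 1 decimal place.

-57.1 permil

step 1: δ = (-32.50 + 1000)·(9.7/1000 + 1) − 1000 = -23.12 permil
step 2: δ = (-23.12 + 1000)·(6.5/1000 + 1) − 1000 = -16.77 permil
step 3: δ = (-16.77 + 1000)·(-20.9/1000 + 1) − 1000 = -37.32 permil
step 4: δ = (-37.32 + 1000)·(-20.6/1000 + 1) − 1000 = -57.15 permil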